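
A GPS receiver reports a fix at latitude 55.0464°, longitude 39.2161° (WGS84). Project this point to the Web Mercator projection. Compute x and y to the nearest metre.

Web Mercator is spherical with R = a = 6378137 m.
x = R·λ = 6378137 × 0.684450065 = 4365516.283 m.
y = R·ln tan(π/4 + φ/2) = 6378137 × 1.155647271 = 7370876.620 m.

x 4365516 m, y 7370877 m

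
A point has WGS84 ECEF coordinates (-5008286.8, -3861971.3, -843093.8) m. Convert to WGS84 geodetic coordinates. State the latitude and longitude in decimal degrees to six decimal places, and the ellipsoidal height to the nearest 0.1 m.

λ = atan2(Y, X) = -142.36359984°; p = √(X²+Y²) = 6324378.2 m.
Bowring's method on WGS84 (a = 6378137 m, b = 6356752.314 m) gives φ = -7.64380040°, h = 2564.740 m.

lat -7.643800°, lon -142.363600°, h 2564.7 m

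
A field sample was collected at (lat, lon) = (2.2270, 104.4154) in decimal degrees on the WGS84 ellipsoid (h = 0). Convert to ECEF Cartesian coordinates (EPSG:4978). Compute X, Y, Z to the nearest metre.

X -1586647 m, Y 6172695 m, Z 246188 m

WGS84: a = 6378137 m, e² = 0.006694380; N(φ) = a/√(1−e²sin²φ) = 6378169.237 m.
X = (N+h)·cosφ·cosλ = -1586647.325 m; Y = (N+h)·cosφ·sinλ = 6172695.098 m; Z = (N(1−e²)+h)·sinφ = 246188.157 m.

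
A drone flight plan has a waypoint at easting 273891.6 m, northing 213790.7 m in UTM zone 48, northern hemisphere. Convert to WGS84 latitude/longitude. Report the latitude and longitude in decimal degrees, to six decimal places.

lat 1.933000°, lon 102.967300°

Zone 48N: λ₀ = 105°, k₀ = 0.9996, false easting 500000 m.
Meridian distance M = (N − FN)/k₀ = 213876.3 m.
Inverse transverse Mercator on WGS84 gives φ = 1.93299977°, λ = 102.96730013°.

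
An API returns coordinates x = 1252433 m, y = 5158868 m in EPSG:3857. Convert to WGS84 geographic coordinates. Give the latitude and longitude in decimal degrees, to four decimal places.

lat 41.9859°, lon 11.2508°

R = 6378137 m. λ = x/R = 11.25079706°.
φ = 2·arctan(exp(y/R)) − 90° = 2·arctan(2.24529) − 90° = 41.98590290°.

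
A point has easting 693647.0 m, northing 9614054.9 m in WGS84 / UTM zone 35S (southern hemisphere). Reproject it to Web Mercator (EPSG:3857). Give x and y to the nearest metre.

x 3199678 m, y -388757 m

Unproject from UTM 35S (λ₀ = 27°) → φ = -3.49010024°, λ = 28.74319987°.
Web Mercator (R = 6378137 m): x = 3199678.373 m, y = -388756.669 m.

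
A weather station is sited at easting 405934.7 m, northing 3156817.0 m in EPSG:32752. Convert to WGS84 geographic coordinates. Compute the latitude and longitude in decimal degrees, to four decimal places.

Zone 52S: λ₀ = 129°, k₀ = 0.9996, false easting 500000 m, false northing 10000000 m.
Meridian distance M = (N − FN)/k₀ = -6845921.4 m.
Inverse transverse Mercator on WGS84 gives φ = -61.71019969°, λ = 127.22079994°.

lat -61.7102°, lon 127.2208°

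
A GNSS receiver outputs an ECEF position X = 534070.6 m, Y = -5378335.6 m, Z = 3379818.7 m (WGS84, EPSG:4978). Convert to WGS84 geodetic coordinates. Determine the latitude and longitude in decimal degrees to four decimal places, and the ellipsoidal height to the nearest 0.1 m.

lat 32.1925°, lon -84.3291°, h 2447.3 m

λ = atan2(Y, X) = -84.32909978°; p = √(X²+Y²) = 5404787.3 m.
Bowring's method on WGS84 (a = 6378137 m, b = 6356752.314 m) gives φ = 32.19249983°, h = 2447.331 m.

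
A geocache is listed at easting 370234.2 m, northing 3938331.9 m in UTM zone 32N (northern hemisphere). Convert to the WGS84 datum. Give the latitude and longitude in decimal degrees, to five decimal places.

Zone 32N: λ₀ = 9°, k₀ = 0.9996, false easting 500000 m.
Meridian distance M = (N − FN)/k₀ = 3939907.9 m.
Inverse transverse Mercator on WGS84 gives φ = 35.58019996°, λ = 7.56780024°.

lat 35.58020°, lon 7.56780°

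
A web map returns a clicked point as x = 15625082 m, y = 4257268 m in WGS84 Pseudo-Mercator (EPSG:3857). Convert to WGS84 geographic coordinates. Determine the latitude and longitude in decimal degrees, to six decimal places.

R = 6378137 m. λ = x/R = 140.36249976°.
φ = 2·arctan(exp(y/R)) − 90° = 2·arctan(1.94932) − 90° = 35.68429971°.

lat 35.684300°, lon 140.362500°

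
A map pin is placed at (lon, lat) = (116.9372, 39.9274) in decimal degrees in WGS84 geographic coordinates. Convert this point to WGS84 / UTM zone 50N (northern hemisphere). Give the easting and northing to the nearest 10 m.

E 494630 m, N 4419700 m

Zone 50 central meridian λ₀ = 6×50 − 183 = 117°; Δλ = -0.0628°.
Transverse Mercator on WGS84 with k₀ = 0.9996 gives E = 494633.738 m, N = 4419701.267 m.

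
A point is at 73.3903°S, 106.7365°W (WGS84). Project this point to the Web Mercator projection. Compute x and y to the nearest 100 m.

x -11881900 m, y -12273800 m

Web Mercator is spherical with R = a = 6378137 m.
x = R·λ = 6378137 × -1.862903357 = -11881852.829 m.
y = R·ln tan(π/4 + φ/2) = 6378137 × -1.924349539 = -12273764.998 m.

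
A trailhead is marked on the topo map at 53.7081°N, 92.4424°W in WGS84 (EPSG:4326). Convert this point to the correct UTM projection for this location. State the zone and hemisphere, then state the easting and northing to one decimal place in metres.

Zone 15N: E 536805.5 m, N 5951189.9 m

Longitude -92.4424° lies in the 6° band [-96°, -90°), giving zone 15; latitude is north of the equator, so 15N.
Zone 15 central meridian λ₀ = 6×15 − 183 = -93°; Δλ = +0.5576°.
Transverse Mercator on WGS84 with k₀ = 0.9996 gives E = 536805.473 m, N = 5951189.876 m.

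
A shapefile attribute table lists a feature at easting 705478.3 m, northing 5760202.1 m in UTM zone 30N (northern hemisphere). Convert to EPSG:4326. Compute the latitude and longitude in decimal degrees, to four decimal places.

lat 51.9545°, lon -0.0096°

Zone 30N: λ₀ = -3°, k₀ = 0.9996, false easting 500000 m.
Meridian distance M = (N − FN)/k₀ = 5762507.1 m.
Inverse transverse Mercator on WGS84 gives φ = 51.95449972°, λ = -0.00959975°.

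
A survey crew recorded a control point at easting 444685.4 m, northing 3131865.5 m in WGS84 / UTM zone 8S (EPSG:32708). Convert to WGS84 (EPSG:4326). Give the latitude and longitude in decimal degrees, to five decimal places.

Zone 8S: λ₀ = -135°, k₀ = 0.9996, false easting 500000 m, false northing 10000000 m.
Meridian distance M = (N − FN)/k₀ = -6870882.9 m.
Inverse transverse Mercator on WGS84 gives φ = -61.94169965°, λ = -136.05409943°.

lat -61.94170°, lon -136.05410°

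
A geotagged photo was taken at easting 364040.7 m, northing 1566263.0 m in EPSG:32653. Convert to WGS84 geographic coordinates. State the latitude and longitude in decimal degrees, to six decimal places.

Zone 53N: λ₀ = 135°, k₀ = 0.9996, false easting 500000 m.
Meridian distance M = (N − FN)/k₀ = 1566889.8 m.
Inverse transverse Mercator on WGS84 gives φ = 14.16430001°, λ = 133.74019981°.

lat 14.164300°, lon 133.740200°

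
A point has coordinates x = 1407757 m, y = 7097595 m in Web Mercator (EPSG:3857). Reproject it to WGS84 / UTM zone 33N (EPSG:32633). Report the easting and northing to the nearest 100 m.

E 344300 m, N 5943300 m

Web Mercator inverse (R = 6378137 m) → φ = 53.61509872°, λ = 12.64609629°.
UTM 33N forward: E = 344295.810 m, N = 5943274.255 m.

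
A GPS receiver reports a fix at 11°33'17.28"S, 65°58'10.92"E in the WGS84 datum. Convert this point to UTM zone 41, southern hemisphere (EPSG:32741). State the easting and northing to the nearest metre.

E 823934 m, N 8720992 m

Zone 41 central meridian λ₀ = 6×41 − 183 = 63°; Δλ = +2.9697°.
Transverse Mercator on WGS84 with k₀ = 0.9996 gives E = 823933.962 m, N = 8720992.275 m.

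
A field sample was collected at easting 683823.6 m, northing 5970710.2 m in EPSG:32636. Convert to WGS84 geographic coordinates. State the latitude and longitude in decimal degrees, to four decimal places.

lat 53.8523°, lon 35.7948°

Zone 36N: λ₀ = 33°, k₀ = 0.9996, false easting 500000 m.
Meridian distance M = (N − FN)/k₀ = 5973099.4 m.
Inverse transverse Mercator on WGS84 gives φ = 53.85230011°, λ = 35.79479993°.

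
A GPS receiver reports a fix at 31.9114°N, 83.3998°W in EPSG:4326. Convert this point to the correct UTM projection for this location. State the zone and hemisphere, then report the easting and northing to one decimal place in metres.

Zone 17N: E 273078.9 m, N 3533128.1 m

Longitude -83.3998° lies in the 6° band [-84°, -78°), giving zone 17; latitude is north of the equator, so 17N.
Zone 17 central meridian λ₀ = 6×17 − 183 = -81°; Δλ = -2.3998°.
Transverse Mercator on WGS84 with k₀ = 0.9996 gives E = 273078.871 m, N = 3533128.089 m.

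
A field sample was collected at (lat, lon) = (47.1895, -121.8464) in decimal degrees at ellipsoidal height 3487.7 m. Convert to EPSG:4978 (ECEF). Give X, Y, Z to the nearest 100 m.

WGS84: a = 6378137 m, e² = 0.006694380; N(φ) = a/√(1−e²sin²φ) = 6389657.587 m.
X = (N+h)·cosφ·cosλ = -2292415.664 m; Y = (N+h)·cosφ·sinλ = -3690611.088 m; Z = (N(1−e²)+h)·sinφ = 4658665.691 m.

X -2292400 m, Y -3690600 m, Z 4658700 m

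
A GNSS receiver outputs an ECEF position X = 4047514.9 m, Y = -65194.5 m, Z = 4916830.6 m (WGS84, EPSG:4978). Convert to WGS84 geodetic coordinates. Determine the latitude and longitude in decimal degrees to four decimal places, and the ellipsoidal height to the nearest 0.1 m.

lat 50.7239°, lon -0.9228°, h 3453.0 m

λ = atan2(Y, X) = -0.92279999°; p = √(X²+Y²) = 4048039.9 m.
Bowring's method on WGS84 (a = 6378137 m, b = 6356752.314 m) gives φ = 50.72389979°, h = 3452.967 m.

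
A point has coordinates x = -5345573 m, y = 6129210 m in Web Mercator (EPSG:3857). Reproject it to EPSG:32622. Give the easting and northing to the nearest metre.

Web Mercator inverse (R = 6378137 m) → φ = 48.13419974°, λ = -48.02009928°.
UTM 22N forward: E = 721699.260 m, N = 5335511.376 m.

E 721699 m, N 5335511 m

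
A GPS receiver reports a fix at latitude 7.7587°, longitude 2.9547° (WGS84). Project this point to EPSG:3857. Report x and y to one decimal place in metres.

x 328915.7 m, y 866346.3 m

Web Mercator is spherical with R = a = 6378137 m.
x = R·λ = 6378137 × 0.051569243 = 328915.699 m.
y = R·ln tan(π/4 + φ/2) = 6378137 × 0.135830623 = 866346.320 m.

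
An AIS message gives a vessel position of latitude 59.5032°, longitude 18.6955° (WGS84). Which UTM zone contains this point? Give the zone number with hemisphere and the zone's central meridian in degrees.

Zone 34N, central meridian 21°

UTM zone = ⌊(λ + 180)/6⌋ + 1; 18.6955° ∈ [18°, 24°) → zone 34.
Hemisphere: N (φ ≥ 0).
Central meridian λ₀ = 6×34 − 183 = 21°.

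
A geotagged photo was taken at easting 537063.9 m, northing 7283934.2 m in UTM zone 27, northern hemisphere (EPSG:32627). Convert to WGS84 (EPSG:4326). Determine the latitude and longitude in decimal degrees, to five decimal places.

Zone 27N: λ₀ = -21°, k₀ = 0.9996, false easting 500000 m.
Meridian distance M = (N − FN)/k₀ = 7286848.9 m.
Inverse transverse Mercator on WGS84 gives φ = 65.67509985°, λ = -20.19360101°.

lat 65.67510°, lon -20.19360°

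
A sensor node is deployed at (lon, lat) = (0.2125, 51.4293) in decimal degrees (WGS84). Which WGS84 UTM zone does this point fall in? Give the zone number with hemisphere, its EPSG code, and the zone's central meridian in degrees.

Zone 31N (EPSG:32631), central meridian 3°

UTM zone = ⌊(λ + 180)/6⌋ + 1; 0.2125° ∈ [0°, 6°) → zone 31.
Hemisphere: N (φ ≥ 0).
Central meridian λ₀ = 6×31 − 183 = 3°.
EPSG code: 32631.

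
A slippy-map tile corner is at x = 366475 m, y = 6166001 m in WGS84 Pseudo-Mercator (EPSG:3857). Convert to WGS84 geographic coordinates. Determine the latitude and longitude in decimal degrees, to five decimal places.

R = 6378137 m. λ = x/R = 3.29210094°.
φ = 2·arctan(exp(y/R)) − 90° = 2·arctan(2.62936) − 90° = 48.35429736°.

lat 48.35430°, lon 3.29210°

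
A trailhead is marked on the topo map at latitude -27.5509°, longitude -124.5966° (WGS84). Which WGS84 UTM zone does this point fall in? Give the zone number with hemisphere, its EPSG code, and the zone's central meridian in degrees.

Zone 10S (EPSG:32710), central meridian -123°

UTM zone = ⌊(λ + 180)/6⌋ + 1; -124.5966° ∈ [-126°, -120°) → zone 10.
Hemisphere: S (φ < 0).
Central meridian λ₀ = 6×10 − 183 = -123°.
EPSG code: 32710.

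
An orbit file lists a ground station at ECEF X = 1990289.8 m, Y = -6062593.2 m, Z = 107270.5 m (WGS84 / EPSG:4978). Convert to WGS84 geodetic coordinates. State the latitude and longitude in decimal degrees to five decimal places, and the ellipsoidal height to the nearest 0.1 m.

λ = atan2(Y, X) = -71.82549980°; p = √(X²+Y²) = 6380931.7 m.
Bowring's method on WGS84 (a = 6378137 m, b = 6356752.314 m) gives φ = 0.96960040°, h = 3702.411 m.

lat 0.96960°, lon -71.82550°, h 3702.4 m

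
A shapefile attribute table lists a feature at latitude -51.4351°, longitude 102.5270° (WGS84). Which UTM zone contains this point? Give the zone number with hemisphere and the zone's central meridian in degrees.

Zone 48S, central meridian 105°

UTM zone = ⌊(λ + 180)/6⌋ + 1; 102.5270° ∈ [102°, 108°) → zone 48.
Hemisphere: S (φ < 0).
Central meridian λ₀ = 6×48 − 183 = 105°.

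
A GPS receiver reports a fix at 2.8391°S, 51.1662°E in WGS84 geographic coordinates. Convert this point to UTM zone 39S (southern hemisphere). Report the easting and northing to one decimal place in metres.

E 518471.4 m, N 9686190.2 m

Zone 39 central meridian λ₀ = 6×39 − 183 = 51°; Δλ = +0.1662°.
Transverse Mercator on WGS84 with k₀ = 0.9996 gives E = 518471.376 m, N = 9686190.241 m.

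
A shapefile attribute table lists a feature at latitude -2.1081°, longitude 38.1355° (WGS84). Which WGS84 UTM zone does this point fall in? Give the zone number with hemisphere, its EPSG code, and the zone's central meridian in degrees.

UTM zone = ⌊(λ + 180)/6⌋ + 1; 38.1355° ∈ [36°, 42°) → zone 37.
Hemisphere: S (φ < 0).
Central meridian λ₀ = 6×37 − 183 = 39°.
EPSG code: 32737.

Zone 37S (EPSG:32737), central meridian 39°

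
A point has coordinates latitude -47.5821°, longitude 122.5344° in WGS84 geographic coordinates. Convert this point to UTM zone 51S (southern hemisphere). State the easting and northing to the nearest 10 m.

E 464990 m, N 4730040 m

Zone 51 central meridian λ₀ = 6×51 − 183 = 123°; Δλ = -0.4656°.
Transverse Mercator on WGS84 with k₀ = 0.9996 gives E = 464988.804 m, N = 4730040.906 m.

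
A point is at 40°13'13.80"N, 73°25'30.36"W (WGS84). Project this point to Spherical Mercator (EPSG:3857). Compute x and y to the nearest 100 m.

Web Mercator is spherical with R = a = 6378137 m.
x = R·λ = 6378137 × -1.281509749 = -8173644.743 m.
y = R·ln tan(π/4 + φ/2) = 6378137 × 0.767941590 = 4898036.666 m.

x -8173600 m, y 4898000 m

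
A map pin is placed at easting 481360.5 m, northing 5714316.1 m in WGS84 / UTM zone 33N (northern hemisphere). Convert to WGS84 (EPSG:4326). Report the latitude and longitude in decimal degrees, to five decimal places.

lat 51.57960°, lon 14.73100°

Zone 33N: λ₀ = 15°, k₀ = 0.9996, false easting 500000 m.
Meridian distance M = (N − FN)/k₀ = 5716602.7 m.
Inverse transverse Mercator on WGS84 gives φ = 51.57960009°, λ = 14.73099952°.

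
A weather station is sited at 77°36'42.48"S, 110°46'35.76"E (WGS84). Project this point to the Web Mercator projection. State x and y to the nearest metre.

Web Mercator is spherical with R = a = 6378137 m.
x = R·λ = 6378137 × 1.933416404 = 12331594.704 m.
y = R·ln tan(π/4 + φ/2) = 6378137 × -2.220723341 = -14164077.706 m.

x 12331595 m, y -14164078 m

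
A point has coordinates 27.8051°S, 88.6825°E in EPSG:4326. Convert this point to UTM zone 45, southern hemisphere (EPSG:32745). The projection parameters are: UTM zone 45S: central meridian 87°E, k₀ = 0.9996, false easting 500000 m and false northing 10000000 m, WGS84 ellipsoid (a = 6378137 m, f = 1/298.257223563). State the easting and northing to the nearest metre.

Zone 45 central meridian λ₀ = 6×45 − 183 = 87°; Δλ = +1.6825°.
Transverse Mercator on WGS84 with k₀ = 0.9996 gives E = 665737.883 m, N = 6923252.059 m.

E 665738 m, N 6923252 m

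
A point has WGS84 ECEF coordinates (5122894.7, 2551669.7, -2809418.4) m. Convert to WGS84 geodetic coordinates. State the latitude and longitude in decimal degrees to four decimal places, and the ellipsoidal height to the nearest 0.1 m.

λ = atan2(Y, X) = 26.47749979°; p = √(X²+Y²) = 5723204.4 m.
Bowring's method on WGS84 (a = 6378137 m, b = 6356752.314 m) gives φ = -26.29810032°, h = 1602.836 m.

lat -26.2981°, lon 26.4775°, h 1602.8 m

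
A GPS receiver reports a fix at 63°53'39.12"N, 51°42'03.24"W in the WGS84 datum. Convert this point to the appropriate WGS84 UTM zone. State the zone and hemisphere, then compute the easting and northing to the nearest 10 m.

Longitude -51.7009° lies in the 6° band [-54°, -48°), giving zone 22; latitude is north of the equator, so 22N.
Zone 22 central meridian λ₀ = 6×22 − 183 = -51°; Δλ = -0.7009°.
Transverse Mercator on WGS84 with k₀ = 0.9996 gives E = 465588.420 m, N = 7085413.674 m.

Zone 22N: E 465590 m, N 7085410 m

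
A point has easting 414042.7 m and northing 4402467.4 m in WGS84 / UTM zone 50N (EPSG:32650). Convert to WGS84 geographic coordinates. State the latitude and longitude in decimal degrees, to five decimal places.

Zone 50N: λ₀ = 117°, k₀ = 0.9996, false easting 500000 m.
Meridian distance M = (N − FN)/k₀ = 4404229.1 m.
Inverse transverse Mercator on WGS84 gives φ = 39.76780003°, λ = 115.99639960°.

lat 39.76780°, lon 115.99640°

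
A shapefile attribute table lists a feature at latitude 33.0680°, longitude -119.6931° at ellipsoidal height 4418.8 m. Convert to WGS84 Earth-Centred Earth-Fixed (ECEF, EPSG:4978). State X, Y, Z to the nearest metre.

WGS84: a = 6378137 m, e² = 0.006694380; N(φ) = a/√(1−e²sin²φ) = 6384502.417 m.
X = (N+h)·cosφ·cosλ = -2652158.651 m; Y = (N+h)·cosφ·sinλ = -4651030.470 m; Z = (N(1−e²)+h)·sinφ = 3462692.121 m.

X -2652159 m, Y -4651030 m, Z 3462692 m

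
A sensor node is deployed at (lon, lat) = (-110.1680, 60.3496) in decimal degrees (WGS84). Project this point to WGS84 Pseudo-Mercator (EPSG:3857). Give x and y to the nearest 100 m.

Web Mercator is spherical with R = a = 6378137 m.
x = R·λ = 6378137 × -1.922794330 = -12263845.662 m.
y = R·ln tan(π/4 + φ/2) = 6378137 × 1.329226259 = 8477987.182 m.

x -12263800 m, y 8478000 m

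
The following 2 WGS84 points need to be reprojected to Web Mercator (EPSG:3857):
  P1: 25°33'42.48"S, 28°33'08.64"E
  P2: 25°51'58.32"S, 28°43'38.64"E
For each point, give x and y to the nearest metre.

Web Mercator: x = R·λ, y = R·ln tan(π/4+φ/2), R = 6378137 m.
P1 (-25.5618°, 28.5524°) → (3178438.629, -2944908.444) m.
P2 (-25.8662°, 28.7274°) → (3197919.540, -2982518.656) m.

P1: x 3178439 m, y -2944908 m; P2: x 3197920 m, y -2982519 m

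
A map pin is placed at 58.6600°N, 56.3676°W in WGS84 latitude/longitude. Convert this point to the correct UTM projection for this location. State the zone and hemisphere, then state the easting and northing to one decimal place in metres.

Longitude -56.3676° lies in the 6° band [-60°, -54°), giving zone 21; latitude is north of the equator, so 21N.
Zone 21 central meridian λ₀ = 6×21 − 183 = -57°; Δλ = +0.6324°.
Transverse Mercator on WGS84 with k₀ = 0.9996 gives E = 536690.033 m, N = 6502366.769 m.

Zone 21N: E 536690.0 m, N 6502366.8 m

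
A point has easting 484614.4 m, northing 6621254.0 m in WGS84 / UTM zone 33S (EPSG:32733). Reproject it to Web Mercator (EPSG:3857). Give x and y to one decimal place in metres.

x 1651936.7 m, y -3573281.7 m

Unproject from UTM 33S (λ₀ = 15°) → φ = -30.54100042°, λ = 14.83960020°.
Web Mercator (R = 6378137 m): x = 1651936.737 m, y = -3573281.685 m.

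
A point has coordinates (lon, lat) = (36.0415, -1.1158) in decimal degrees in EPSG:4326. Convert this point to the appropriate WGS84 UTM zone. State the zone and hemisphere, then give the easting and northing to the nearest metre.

Zone 37S: E 170708 m, N 9876505 m

Longitude 36.0415° lies in the 6° band [36°, 42°), giving zone 37; latitude is south of the equator, so 37S.
Zone 37 central meridian λ₀ = 6×37 − 183 = 39°; Δλ = -2.9585°.
Transverse Mercator on WGS84 with k₀ = 0.9996 gives E = 170707.792 m, N = 9876504.753 m.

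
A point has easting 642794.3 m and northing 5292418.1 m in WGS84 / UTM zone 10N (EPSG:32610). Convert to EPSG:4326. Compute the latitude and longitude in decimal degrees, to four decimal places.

Zone 10N: λ₀ = -123°, k₀ = 0.9996, false easting 500000 m.
Meridian distance M = (N − FN)/k₀ = 5294535.9 m.
Inverse transverse Mercator on WGS84 gives φ = 47.76929957°, λ = -121.09419950°.

lat 47.7693°, lon -121.0942°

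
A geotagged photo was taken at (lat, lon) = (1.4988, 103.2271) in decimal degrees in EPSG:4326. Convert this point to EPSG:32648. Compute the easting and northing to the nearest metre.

E 302756 m, N 165743 m

Zone 48 central meridian λ₀ = 6×48 − 183 = 105°; Δλ = -1.7729°.
Transverse Mercator on WGS84 with k₀ = 0.9996 gives E = 302756.014 m, N = 165742.651 m.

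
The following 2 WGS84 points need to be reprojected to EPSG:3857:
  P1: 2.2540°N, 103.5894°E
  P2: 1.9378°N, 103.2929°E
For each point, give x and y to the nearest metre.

Web Mercator: x = R·λ, y = R·ln tan(π/4+φ/2), R = 6378137 m.
P1 (2.2540°, 103.5894°) → (11531519.260, 250978.877) m.
P2 (1.9378°, 103.2929°) → (11498513.031, 215756.046) m.

P1: x 11531519 m, y 250979 m; P2: x 11498513 m, y 215756 m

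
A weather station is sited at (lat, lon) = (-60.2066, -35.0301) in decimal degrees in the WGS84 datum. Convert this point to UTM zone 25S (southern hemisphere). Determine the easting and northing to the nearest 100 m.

E 387500 m, N 3323800 m

Zone 25 central meridian λ₀ = 6×25 − 183 = -33°; Δλ = -2.0301°.
Transverse Mercator on WGS84 with k₀ = 0.9996 gives E = 387484.403 m, N = 3323849.755 m.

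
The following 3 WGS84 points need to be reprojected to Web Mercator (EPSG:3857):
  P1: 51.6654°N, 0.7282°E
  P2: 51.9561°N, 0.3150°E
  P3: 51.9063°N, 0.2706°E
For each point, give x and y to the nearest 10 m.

P1: x 81060 m, y 6739850 m; P2: x 35070 m, y 6792190 m; P3: x 30120 m, y 6783200 m

Web Mercator: x = R·λ, y = R·ln tan(π/4+φ/2), R = 6378137 m.
P1 (51.6654°, 0.7282°) → (81062.853, 6739850.131) m.
P2 (51.9561°, 0.3150°) → (35065.640, 6792191.660) m.
P3 (51.9063°, 0.2706°) → (30123.054, 6783200.992) m.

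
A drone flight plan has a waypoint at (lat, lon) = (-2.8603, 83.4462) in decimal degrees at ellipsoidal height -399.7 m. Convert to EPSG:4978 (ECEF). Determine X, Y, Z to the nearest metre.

X 727029 m, Y 6328219 m, Z -316127 m

WGS84: a = 6378137 m, e² = 0.006694380; N(φ) = a/√(1−e²sin²φ) = 6378190.161 m.
X = (N+h)·cosφ·cosλ = 727029.342 m; Y = (N+h)·cosφ·sinλ = 6328218.675 m; Z = (N(1−e²)+h)·sinφ = -316126.938 m.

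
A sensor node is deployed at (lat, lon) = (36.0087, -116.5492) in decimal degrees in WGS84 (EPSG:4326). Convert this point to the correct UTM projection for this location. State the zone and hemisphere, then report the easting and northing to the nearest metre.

Zone 11N: E 540625 m, N 3985007 m

Longitude -116.5492° lies in the 6° band [-120°, -114°), giving zone 11; latitude is north of the equator, so 11N.
Zone 11 central meridian λ₀ = 6×11 − 183 = -117°; Δλ = +0.4508°.
Transverse Mercator on WGS84 with k₀ = 0.9996 gives E = 540625.200 m, N = 3985007.371 m.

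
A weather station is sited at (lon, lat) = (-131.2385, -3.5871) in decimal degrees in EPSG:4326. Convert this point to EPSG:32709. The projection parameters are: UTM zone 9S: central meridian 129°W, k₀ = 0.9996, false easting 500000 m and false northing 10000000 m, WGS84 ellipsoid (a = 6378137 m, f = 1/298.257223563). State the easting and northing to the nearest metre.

Zone 9 central meridian λ₀ = 6×9 − 183 = -129°; Δλ = -2.2385°.
Transverse Mercator on WGS84 with k₀ = 0.9996 gives E = 251332.546 m, N = 9603208.435 m.

E 251333 m, N 9603208 m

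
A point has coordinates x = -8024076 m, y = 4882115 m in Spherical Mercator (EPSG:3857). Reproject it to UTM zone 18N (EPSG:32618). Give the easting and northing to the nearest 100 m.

E 748700 m, N 4444200 m

Web Mercator inverse (R = 6378137 m) → φ = 40.11120177°, λ = -72.08150112°.
UTM 18N forward: E = 748736.083 m, N = 4444183.038 m.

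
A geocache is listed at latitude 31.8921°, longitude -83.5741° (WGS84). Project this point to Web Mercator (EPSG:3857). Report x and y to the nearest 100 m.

x -9303400 m, y 3749200 m

Web Mercator is spherical with R = a = 6378137 m.
x = R·λ = 6378137 × -1.458643214 = -9303426.256 m.
y = R·ln tan(π/4 + φ/2) = 6378137 × 0.587813557 = 3749155.394 m.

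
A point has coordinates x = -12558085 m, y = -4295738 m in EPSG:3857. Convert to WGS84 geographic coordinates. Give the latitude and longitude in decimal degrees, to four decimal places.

R = 6378137 m. λ = x/R = -112.81119695°.
φ = 2·arctan(exp(y/R)) − 90° = 2·arctan(0.50992) − 90° = -35.96450200°.

lat -35.9645°, lon -112.8112°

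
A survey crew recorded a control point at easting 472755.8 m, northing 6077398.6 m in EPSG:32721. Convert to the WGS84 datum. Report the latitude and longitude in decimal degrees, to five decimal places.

Zone 21S: λ₀ = -57°, k₀ = 0.9996, false easting 500000 m, false northing 10000000 m.
Meridian distance M = (N − FN)/k₀ = -3924171.1 m.
Inverse transverse Mercator on WGS84 gives φ = -35.44649966°, λ = -57.30020054°.

lat -35.44650°, lon -57.30020°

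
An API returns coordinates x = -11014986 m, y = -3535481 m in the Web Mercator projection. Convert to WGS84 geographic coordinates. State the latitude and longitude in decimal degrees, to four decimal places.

R = 6378137 m. λ = x/R = -98.94930278°.
φ = 2·arctan(exp(y/R)) − 90° = 2·arctan(0.57447) − 90° = -30.24810143°.

lat -30.2481°, lon -98.9493°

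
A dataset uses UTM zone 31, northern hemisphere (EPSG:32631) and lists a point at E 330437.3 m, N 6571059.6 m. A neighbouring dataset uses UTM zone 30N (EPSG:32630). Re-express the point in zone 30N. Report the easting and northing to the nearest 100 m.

E 672600 m, N 6571200 m

UTM 31N → geographic: φ = 59.24449958°, λ = 0.02689916°.
UTM 30N (λ₀ = -3°) forward: E = 672629.591 m, N = 6571197.724 m.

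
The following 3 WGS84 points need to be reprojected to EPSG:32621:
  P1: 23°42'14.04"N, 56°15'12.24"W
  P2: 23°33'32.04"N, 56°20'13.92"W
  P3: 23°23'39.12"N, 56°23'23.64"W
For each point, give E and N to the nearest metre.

P1: E 576112 m, N 2621644 m; P2: E 567643 m, N 2605548 m; P3: E 562342 m, N 2587290 m

UTM zone 21N: λ₀ = -57°, k₀ = 0.9996.
P1 (23.7039°, -56.2534°) → (576111.691, 2621644.140) m.
P2 (23.5589°, -56.3372°) → (567642.919, 2605548.411) m.
P3 (23.3942°, -56.3899°) → (562341.758, 2587290.472) m.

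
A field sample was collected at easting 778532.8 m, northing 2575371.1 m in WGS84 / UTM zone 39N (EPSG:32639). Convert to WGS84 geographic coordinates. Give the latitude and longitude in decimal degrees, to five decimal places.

lat 23.26410°, lon 53.72250°

Zone 39N: λ₀ = 51°, k₀ = 0.9996, false easting 500000 m.
Meridian distance M = (N − FN)/k₀ = 2576401.7 m.
Inverse transverse Mercator on WGS84 gives φ = 23.26410014°, λ = 53.72249986°.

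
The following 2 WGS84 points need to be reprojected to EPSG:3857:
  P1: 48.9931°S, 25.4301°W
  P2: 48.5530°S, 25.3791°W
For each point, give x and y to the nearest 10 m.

P1: x -2830870 m, y -6273690 m; P2: x -2825190 m, y -6199350 m

Web Mercator: x = R·λ, y = R·ln tan(π/4+φ/2), R = 6378137 m.
P1 (-48.9931°, -25.4301°) → (-2830865.783, -6273690.689) m.
P2 (-48.5530°, -25.3791°) → (-2825188.489, -6199352.414) m.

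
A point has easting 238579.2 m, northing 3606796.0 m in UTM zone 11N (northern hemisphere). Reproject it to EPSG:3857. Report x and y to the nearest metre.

Unproject from UTM 11N (λ₀ = -117°) → φ = 32.56780028°, λ = -119.78450021°.
Web Mercator (R = 6378137 m): x = -13334349.568 m, y = 3838076.193 m.

x -13334350 m, y 3838076 m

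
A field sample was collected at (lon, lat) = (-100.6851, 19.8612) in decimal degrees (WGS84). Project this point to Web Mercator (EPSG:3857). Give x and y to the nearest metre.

Web Mercator is spherical with R = a = 6378137 m.
x = R·λ = 6378137 × -1.757286503 = -11208214.062 m.
y = R·ln tan(π/4 + φ/2) = 6378137 × 0.353801649 = 2256595.390 m.

x -11208214 m, y 2256595 m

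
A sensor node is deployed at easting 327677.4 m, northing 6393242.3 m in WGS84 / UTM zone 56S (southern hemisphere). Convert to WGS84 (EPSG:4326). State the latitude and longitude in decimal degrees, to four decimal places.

lat -32.5849°, lon 151.1640°

Zone 56S: λ₀ = 153°, k₀ = 0.9996, false easting 500000 m, false northing 10000000 m.
Meridian distance M = (N − FN)/k₀ = -3608201.0 m.
Inverse transverse Mercator on WGS84 gives φ = -32.58490020°, λ = 151.16399968°.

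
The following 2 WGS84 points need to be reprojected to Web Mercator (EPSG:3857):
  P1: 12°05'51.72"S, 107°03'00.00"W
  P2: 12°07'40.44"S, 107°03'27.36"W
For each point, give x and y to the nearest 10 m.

P1: x -11916750 m, y -1356830 m; P2: x -11917600 m, y -1360270 m

Web Mercator: x = R·λ, y = R·ln tan(π/4+φ/2), R = 6378137 m.
P1 (-12.0977°, -107.0500°) → (-11916751.489, -1356829.318) m.
P2 (-12.1279°, -107.0576°) → (-11917597.518, -1360267.718) m.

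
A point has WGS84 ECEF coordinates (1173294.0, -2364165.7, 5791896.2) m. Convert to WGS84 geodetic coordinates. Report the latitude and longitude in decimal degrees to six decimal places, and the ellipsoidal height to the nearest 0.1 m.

lat 65.646600°, lon -63.605601°, h 4486.6 m

λ = atan2(Y, X) = -63.60560097°; p = √(X²+Y²) = 2639298.8 m.
Bowring's method on WGS84 (a = 6378137 m, b = 6356752.314 m) gives φ = 65.64659989°, h = 4486.572 m.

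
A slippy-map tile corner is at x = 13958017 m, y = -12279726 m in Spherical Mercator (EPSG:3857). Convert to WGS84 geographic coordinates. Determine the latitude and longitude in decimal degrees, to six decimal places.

lat -73.405600°, lon 125.387000°

R = 6378137 m. λ = x/R = 125.38700007°.
φ = 2·arctan(exp(y/R)) − 90° = 2·arctan(0.14583) − 90° = -73.40560005°.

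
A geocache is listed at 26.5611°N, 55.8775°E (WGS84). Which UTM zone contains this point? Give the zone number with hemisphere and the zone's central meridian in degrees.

UTM zone = ⌊(λ + 180)/6⌋ + 1; 55.8775° ∈ [54°, 60°) → zone 40.
Hemisphere: N (φ ≥ 0).
Central meridian λ₀ = 6×40 − 183 = 57°.

Zone 40N, central meridian 57°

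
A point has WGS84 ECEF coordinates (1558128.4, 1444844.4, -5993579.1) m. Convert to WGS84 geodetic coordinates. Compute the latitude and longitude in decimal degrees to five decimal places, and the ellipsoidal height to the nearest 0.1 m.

lat -70.59970°, lon 42.83960°, h -15.5 m

λ = atan2(Y, X) = 42.83960123°; p = √(X²+Y²) = 2124932.8 m.
Bowring's method on WGS84 (a = 6378137 m, b = 6356752.314 m) gives φ = -70.59969993°, h = -15.541 m.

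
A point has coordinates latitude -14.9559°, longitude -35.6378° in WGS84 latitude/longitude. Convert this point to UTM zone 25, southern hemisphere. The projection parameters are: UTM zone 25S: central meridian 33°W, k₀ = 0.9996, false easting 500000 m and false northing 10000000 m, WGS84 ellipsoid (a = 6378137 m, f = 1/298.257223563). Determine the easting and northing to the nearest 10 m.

Zone 25 central meridian λ₀ = 6×25 − 183 = -33°; Δλ = -2.6378°.
Transverse Mercator on WGS84 with k₀ = 0.9996 gives E = 216271.289 m, N = 8344865.245 m.

E 216270 m, N 8344870 m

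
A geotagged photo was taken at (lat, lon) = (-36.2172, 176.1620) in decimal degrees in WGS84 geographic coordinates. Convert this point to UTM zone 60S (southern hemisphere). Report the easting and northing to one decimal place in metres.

Zone 60 central meridian λ₀ = 6×60 − 183 = 177°; Δλ = -0.8380°.
Transverse Mercator on WGS84 with k₀ = 0.9996 gives E = 424679.882 m, N = 5991634.996 m.

E 424679.9 m, N 5991635.0 m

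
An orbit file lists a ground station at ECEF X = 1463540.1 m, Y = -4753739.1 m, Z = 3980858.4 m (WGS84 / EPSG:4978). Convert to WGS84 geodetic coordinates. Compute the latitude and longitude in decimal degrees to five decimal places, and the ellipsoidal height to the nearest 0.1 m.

λ = atan2(Y, X) = -72.88790006°; p = √(X²+Y²) = 4973930.5 m.
Bowring's method on WGS84 (a = 6378137 m, b = 6356752.314 m) gives φ = 38.85970000°, h = 1048.166 m.

lat 38.85970°, lon -72.88790°, h 1048.2 m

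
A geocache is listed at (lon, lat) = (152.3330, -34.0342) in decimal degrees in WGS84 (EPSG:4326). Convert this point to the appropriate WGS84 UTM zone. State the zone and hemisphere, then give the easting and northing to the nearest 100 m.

Zone 56S: E 438400 m, N 6233900 m

Longitude 152.3330° lies in the 6° band [150°, 156°), giving zone 56; latitude is south of the equator, so 56S.
Zone 56 central meridian λ₀ = 6×56 − 183 = 153°; Δλ = -0.6670°.
Transverse Mercator on WGS84 with k₀ = 0.9996 gives E = 438428.168 m, N = 6233851.392 m.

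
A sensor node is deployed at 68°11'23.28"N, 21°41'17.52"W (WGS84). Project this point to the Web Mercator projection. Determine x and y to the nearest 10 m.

x -2414320 m, y 10503630 m

Web Mercator is spherical with R = a = 6378137 m.
x = R·λ = 6378137 × -0.378530499 = -2414319.380 m.
y = R·ln tan(π/4 + φ/2) = 6378137 × 1.646818120 = 10503631.586 m.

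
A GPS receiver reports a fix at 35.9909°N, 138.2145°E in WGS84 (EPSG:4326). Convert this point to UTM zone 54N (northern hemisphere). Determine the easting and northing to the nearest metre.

Zone 54 central meridian λ₀ = 6×54 − 183 = 141°; Δλ = -2.7855°.
Transverse Mercator on WGS84 with k₀ = 0.9996 gives E = 248889.811 m, N = 3986527.837 m.

E 248890 m, N 3986528 m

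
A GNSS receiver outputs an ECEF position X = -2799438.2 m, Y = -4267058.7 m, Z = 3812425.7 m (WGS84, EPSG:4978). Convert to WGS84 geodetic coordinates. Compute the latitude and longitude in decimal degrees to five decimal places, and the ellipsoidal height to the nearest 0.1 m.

lat 36.94580°, lon -123.26720°, h -269.5 m

λ = atan2(Y, X) = -123.26719993°; p = √(X²+Y²) = 5103395.4 m.
Bowring's method on WGS84 (a = 6378137 m, b = 6356752.314 m) gives φ = 36.94579995°, h = -269.497 m.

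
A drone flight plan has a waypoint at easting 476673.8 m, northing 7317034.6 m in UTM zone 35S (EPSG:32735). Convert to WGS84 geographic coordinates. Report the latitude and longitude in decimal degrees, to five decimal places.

lat -24.25940°, lon 26.77020°

Zone 35S: λ₀ = 27°, k₀ = 0.9996, false easting 500000 m, false northing 10000000 m.
Meridian distance M = (N − FN)/k₀ = -2684039.0 m.
Inverse transverse Mercator on WGS84 gives φ = -24.25939968°, λ = 26.77019958°.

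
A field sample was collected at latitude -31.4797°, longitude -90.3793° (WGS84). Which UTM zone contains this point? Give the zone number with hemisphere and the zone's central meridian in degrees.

UTM zone = ⌊(λ + 180)/6⌋ + 1; -90.3793° ∈ [-96°, -90°) → zone 15.
Hemisphere: S (φ < 0).
Central meridian λ₀ = 6×15 − 183 = -93°.

Zone 15S, central meridian -93°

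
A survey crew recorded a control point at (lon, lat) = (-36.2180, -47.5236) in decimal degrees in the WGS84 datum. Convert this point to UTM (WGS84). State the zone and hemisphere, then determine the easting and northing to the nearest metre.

Zone 24S: E 709421 m, N 4732896 m

Longitude -36.2180° lies in the 6° band [-42°, -36°), giving zone 24; latitude is south of the equator, so 24S.
Zone 24 central meridian λ₀ = 6×24 − 183 = -39°; Δλ = +2.7820°.
Transverse Mercator on WGS84 with k₀ = 0.9996 gives E = 709420.896 m, N = 4732896.137 m.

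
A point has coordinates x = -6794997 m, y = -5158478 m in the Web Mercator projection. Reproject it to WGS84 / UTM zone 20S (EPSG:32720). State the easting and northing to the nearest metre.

E 662327 m, N 5350221 m

Web Mercator inverse (R = 6378137 m) → φ = -41.98329871°, λ = -61.04049661°.
UTM 20S forward: E = 662327.224 m, N = 5350220.957 m.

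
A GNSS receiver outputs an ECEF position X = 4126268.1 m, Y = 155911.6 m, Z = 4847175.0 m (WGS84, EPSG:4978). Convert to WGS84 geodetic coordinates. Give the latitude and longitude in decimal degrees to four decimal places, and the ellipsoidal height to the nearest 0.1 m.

λ = atan2(Y, X) = 2.16389938°; p = √(X²+Y²) = 4129212.6 m.
Bowring's method on WGS84 (a = 6378137 m, b = 6356752.314 m) gives φ = 49.76280003°, h = 1816.1497 m.

lat 49.7628°, lon 2.1639°, h 1816.1 m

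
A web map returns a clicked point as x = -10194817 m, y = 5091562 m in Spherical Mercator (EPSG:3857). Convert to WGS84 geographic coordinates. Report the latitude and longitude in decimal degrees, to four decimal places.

R = 6378137 m. λ = x/R = -91.58159930°.
φ = 2·arctan(exp(y/R)) − 90° = 2·arctan(2.22172) − 90° = 41.53489773°.

lat 41.5349°, lon -91.5816°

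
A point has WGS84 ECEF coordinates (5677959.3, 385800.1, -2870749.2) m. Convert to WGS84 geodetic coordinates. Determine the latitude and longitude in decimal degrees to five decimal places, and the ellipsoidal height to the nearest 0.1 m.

λ = atan2(Y, X) = 3.88709968°; p = √(X²+Y²) = 5691051.2 m.
Bowring's method on WGS84 (a = 6378137 m, b = 6356752.314 m) gives φ = -26.92289945°, h = 327.014 m.

lat -26.92290°, lon 3.88710°, h 327.0 m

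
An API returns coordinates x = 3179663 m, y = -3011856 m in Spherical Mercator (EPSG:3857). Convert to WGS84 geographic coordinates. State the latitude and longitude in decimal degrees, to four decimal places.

lat -26.1031°, lon 28.5634°

R = 6378137 m. λ = x/R = 28.56339871°.
φ = 2·arctan(exp(y/R)) − 90° = 2·arctan(0.62362) − 90° = -26.10310054°.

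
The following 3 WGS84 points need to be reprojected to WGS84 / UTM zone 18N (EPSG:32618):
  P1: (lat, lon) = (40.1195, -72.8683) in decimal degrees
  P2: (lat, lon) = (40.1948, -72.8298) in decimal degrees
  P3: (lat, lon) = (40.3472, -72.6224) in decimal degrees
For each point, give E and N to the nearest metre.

UTM zone 18N: λ₀ = -75°, k₀ = 0.9996.
P1 (40.1195°, -72.8683°) → (681650.875, 4443198.724) m.
P2 (40.1948°, -72.8298°) → (684727.610, 4451636.943) m.
P3 (40.3472°, -72.6224°) → (701929.081, 4469007.529) m.

P1: E 681651 m, N 4443199 m; P2: E 684728 m, N 4451637 m; P3: E 701929 m, N 4469008 m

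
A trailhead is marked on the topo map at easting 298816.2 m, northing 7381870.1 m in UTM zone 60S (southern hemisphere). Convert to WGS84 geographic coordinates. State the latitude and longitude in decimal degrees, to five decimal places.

lat -23.66140°, lon 175.02740°

Zone 60S: λ₀ = 177°, k₀ = 0.9996, false easting 500000 m, false northing 10000000 m.
Meridian distance M = (N − FN)/k₀ = -2619177.6 m.
Inverse transverse Mercator on WGS84 gives φ = -23.66140002°, λ = 175.02740046°.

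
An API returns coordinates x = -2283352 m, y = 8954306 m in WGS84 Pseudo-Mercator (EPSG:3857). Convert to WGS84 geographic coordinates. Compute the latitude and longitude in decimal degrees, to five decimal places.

lat 62.39870°, lon -20.51170°

R = 6378137 m. λ = x/R = -20.51170001°.
φ = 2·arctan(exp(y/R)) − 90° = 2·arctan(4.07107) − 90° = 62.39869987°.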